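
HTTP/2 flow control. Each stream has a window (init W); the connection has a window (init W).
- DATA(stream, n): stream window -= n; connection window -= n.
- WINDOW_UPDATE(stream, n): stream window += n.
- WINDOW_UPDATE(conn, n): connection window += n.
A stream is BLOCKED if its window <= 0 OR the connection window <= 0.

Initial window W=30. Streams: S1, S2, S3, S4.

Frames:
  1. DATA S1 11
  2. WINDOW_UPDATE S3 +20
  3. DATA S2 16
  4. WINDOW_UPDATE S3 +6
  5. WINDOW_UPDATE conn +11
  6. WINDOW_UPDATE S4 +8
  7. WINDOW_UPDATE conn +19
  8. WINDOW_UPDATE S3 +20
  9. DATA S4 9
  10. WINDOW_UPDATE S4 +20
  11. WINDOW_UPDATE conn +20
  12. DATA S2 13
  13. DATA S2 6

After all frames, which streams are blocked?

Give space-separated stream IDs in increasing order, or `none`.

Op 1: conn=19 S1=19 S2=30 S3=30 S4=30 blocked=[]
Op 2: conn=19 S1=19 S2=30 S3=50 S4=30 blocked=[]
Op 3: conn=3 S1=19 S2=14 S3=50 S4=30 blocked=[]
Op 4: conn=3 S1=19 S2=14 S3=56 S4=30 blocked=[]
Op 5: conn=14 S1=19 S2=14 S3=56 S4=30 blocked=[]
Op 6: conn=14 S1=19 S2=14 S3=56 S4=38 blocked=[]
Op 7: conn=33 S1=19 S2=14 S3=56 S4=38 blocked=[]
Op 8: conn=33 S1=19 S2=14 S3=76 S4=38 blocked=[]
Op 9: conn=24 S1=19 S2=14 S3=76 S4=29 blocked=[]
Op 10: conn=24 S1=19 S2=14 S3=76 S4=49 blocked=[]
Op 11: conn=44 S1=19 S2=14 S3=76 S4=49 blocked=[]
Op 12: conn=31 S1=19 S2=1 S3=76 S4=49 blocked=[]
Op 13: conn=25 S1=19 S2=-5 S3=76 S4=49 blocked=[2]

Answer: S2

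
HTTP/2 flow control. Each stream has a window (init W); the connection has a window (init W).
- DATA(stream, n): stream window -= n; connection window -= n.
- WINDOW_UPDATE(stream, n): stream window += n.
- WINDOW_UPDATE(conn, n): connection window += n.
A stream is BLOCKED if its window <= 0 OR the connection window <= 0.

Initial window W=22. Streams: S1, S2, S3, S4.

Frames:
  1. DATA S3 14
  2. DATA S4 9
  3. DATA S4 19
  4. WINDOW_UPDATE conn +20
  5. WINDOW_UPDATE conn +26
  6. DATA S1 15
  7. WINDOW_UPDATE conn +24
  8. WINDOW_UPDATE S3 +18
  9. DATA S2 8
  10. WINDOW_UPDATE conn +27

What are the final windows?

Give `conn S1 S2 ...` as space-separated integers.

Op 1: conn=8 S1=22 S2=22 S3=8 S4=22 blocked=[]
Op 2: conn=-1 S1=22 S2=22 S3=8 S4=13 blocked=[1, 2, 3, 4]
Op 3: conn=-20 S1=22 S2=22 S3=8 S4=-6 blocked=[1, 2, 3, 4]
Op 4: conn=0 S1=22 S2=22 S3=8 S4=-6 blocked=[1, 2, 3, 4]
Op 5: conn=26 S1=22 S2=22 S3=8 S4=-6 blocked=[4]
Op 6: conn=11 S1=7 S2=22 S3=8 S4=-6 blocked=[4]
Op 7: conn=35 S1=7 S2=22 S3=8 S4=-6 blocked=[4]
Op 8: conn=35 S1=7 S2=22 S3=26 S4=-6 blocked=[4]
Op 9: conn=27 S1=7 S2=14 S3=26 S4=-6 blocked=[4]
Op 10: conn=54 S1=7 S2=14 S3=26 S4=-6 blocked=[4]

Answer: 54 7 14 26 -6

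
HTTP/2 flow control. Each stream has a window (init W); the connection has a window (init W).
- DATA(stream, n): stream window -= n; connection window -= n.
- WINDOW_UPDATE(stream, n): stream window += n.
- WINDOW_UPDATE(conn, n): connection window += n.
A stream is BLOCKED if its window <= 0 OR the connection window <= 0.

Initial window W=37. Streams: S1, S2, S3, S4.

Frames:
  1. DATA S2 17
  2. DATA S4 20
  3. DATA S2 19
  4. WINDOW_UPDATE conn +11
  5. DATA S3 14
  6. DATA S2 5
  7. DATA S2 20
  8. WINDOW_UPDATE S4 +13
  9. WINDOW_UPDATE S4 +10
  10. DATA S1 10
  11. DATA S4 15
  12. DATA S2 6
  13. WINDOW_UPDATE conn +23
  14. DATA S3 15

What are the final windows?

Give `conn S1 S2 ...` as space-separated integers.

Answer: -70 27 -30 8 25

Derivation:
Op 1: conn=20 S1=37 S2=20 S3=37 S4=37 blocked=[]
Op 2: conn=0 S1=37 S2=20 S3=37 S4=17 blocked=[1, 2, 3, 4]
Op 3: conn=-19 S1=37 S2=1 S3=37 S4=17 blocked=[1, 2, 3, 4]
Op 4: conn=-8 S1=37 S2=1 S3=37 S4=17 blocked=[1, 2, 3, 4]
Op 5: conn=-22 S1=37 S2=1 S3=23 S4=17 blocked=[1, 2, 3, 4]
Op 6: conn=-27 S1=37 S2=-4 S3=23 S4=17 blocked=[1, 2, 3, 4]
Op 7: conn=-47 S1=37 S2=-24 S3=23 S4=17 blocked=[1, 2, 3, 4]
Op 8: conn=-47 S1=37 S2=-24 S3=23 S4=30 blocked=[1, 2, 3, 4]
Op 9: conn=-47 S1=37 S2=-24 S3=23 S4=40 blocked=[1, 2, 3, 4]
Op 10: conn=-57 S1=27 S2=-24 S3=23 S4=40 blocked=[1, 2, 3, 4]
Op 11: conn=-72 S1=27 S2=-24 S3=23 S4=25 blocked=[1, 2, 3, 4]
Op 12: conn=-78 S1=27 S2=-30 S3=23 S4=25 blocked=[1, 2, 3, 4]
Op 13: conn=-55 S1=27 S2=-30 S3=23 S4=25 blocked=[1, 2, 3, 4]
Op 14: conn=-70 S1=27 S2=-30 S3=8 S4=25 blocked=[1, 2, 3, 4]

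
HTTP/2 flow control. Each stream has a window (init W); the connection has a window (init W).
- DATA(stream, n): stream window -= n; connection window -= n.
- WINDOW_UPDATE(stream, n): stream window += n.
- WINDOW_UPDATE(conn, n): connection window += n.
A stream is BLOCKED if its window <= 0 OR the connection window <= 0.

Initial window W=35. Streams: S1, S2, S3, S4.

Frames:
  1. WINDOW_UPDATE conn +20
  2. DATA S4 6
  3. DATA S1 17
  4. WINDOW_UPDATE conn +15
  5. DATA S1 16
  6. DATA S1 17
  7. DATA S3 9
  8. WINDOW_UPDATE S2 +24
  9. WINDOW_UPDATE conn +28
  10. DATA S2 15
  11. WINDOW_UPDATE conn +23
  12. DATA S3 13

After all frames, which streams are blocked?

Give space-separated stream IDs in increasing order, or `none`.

Op 1: conn=55 S1=35 S2=35 S3=35 S4=35 blocked=[]
Op 2: conn=49 S1=35 S2=35 S3=35 S4=29 blocked=[]
Op 3: conn=32 S1=18 S2=35 S3=35 S4=29 blocked=[]
Op 4: conn=47 S1=18 S2=35 S3=35 S4=29 blocked=[]
Op 5: conn=31 S1=2 S2=35 S3=35 S4=29 blocked=[]
Op 6: conn=14 S1=-15 S2=35 S3=35 S4=29 blocked=[1]
Op 7: conn=5 S1=-15 S2=35 S3=26 S4=29 blocked=[1]
Op 8: conn=5 S1=-15 S2=59 S3=26 S4=29 blocked=[1]
Op 9: conn=33 S1=-15 S2=59 S3=26 S4=29 blocked=[1]
Op 10: conn=18 S1=-15 S2=44 S3=26 S4=29 blocked=[1]
Op 11: conn=41 S1=-15 S2=44 S3=26 S4=29 blocked=[1]
Op 12: conn=28 S1=-15 S2=44 S3=13 S4=29 blocked=[1]

Answer: S1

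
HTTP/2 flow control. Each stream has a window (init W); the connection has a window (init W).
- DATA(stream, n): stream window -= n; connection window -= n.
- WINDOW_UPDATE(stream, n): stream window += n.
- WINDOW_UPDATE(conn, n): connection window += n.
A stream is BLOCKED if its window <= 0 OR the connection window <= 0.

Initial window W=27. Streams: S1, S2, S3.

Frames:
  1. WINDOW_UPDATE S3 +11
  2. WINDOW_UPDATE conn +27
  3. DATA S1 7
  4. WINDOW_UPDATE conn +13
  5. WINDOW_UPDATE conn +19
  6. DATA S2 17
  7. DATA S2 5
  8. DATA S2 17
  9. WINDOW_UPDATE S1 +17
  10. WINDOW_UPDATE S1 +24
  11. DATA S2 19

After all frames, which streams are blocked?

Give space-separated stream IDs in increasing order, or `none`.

Op 1: conn=27 S1=27 S2=27 S3=38 blocked=[]
Op 2: conn=54 S1=27 S2=27 S3=38 blocked=[]
Op 3: conn=47 S1=20 S2=27 S3=38 blocked=[]
Op 4: conn=60 S1=20 S2=27 S3=38 blocked=[]
Op 5: conn=79 S1=20 S2=27 S3=38 blocked=[]
Op 6: conn=62 S1=20 S2=10 S3=38 blocked=[]
Op 7: conn=57 S1=20 S2=5 S3=38 blocked=[]
Op 8: conn=40 S1=20 S2=-12 S3=38 blocked=[2]
Op 9: conn=40 S1=37 S2=-12 S3=38 blocked=[2]
Op 10: conn=40 S1=61 S2=-12 S3=38 blocked=[2]
Op 11: conn=21 S1=61 S2=-31 S3=38 blocked=[2]

Answer: S2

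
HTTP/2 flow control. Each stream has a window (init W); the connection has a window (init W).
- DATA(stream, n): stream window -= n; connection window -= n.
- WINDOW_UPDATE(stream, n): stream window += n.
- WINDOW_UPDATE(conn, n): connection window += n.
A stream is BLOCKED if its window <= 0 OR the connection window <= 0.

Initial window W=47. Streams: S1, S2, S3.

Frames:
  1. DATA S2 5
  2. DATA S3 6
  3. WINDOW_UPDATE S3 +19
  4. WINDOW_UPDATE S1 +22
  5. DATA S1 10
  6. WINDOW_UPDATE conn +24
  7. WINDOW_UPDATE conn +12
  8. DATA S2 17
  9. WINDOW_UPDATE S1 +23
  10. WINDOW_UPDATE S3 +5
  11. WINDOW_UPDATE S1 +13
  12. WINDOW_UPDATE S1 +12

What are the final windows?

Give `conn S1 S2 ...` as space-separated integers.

Op 1: conn=42 S1=47 S2=42 S3=47 blocked=[]
Op 2: conn=36 S1=47 S2=42 S3=41 blocked=[]
Op 3: conn=36 S1=47 S2=42 S3=60 blocked=[]
Op 4: conn=36 S1=69 S2=42 S3=60 blocked=[]
Op 5: conn=26 S1=59 S2=42 S3=60 blocked=[]
Op 6: conn=50 S1=59 S2=42 S3=60 blocked=[]
Op 7: conn=62 S1=59 S2=42 S3=60 blocked=[]
Op 8: conn=45 S1=59 S2=25 S3=60 blocked=[]
Op 9: conn=45 S1=82 S2=25 S3=60 blocked=[]
Op 10: conn=45 S1=82 S2=25 S3=65 blocked=[]
Op 11: conn=45 S1=95 S2=25 S3=65 blocked=[]
Op 12: conn=45 S1=107 S2=25 S3=65 blocked=[]

Answer: 45 107 25 65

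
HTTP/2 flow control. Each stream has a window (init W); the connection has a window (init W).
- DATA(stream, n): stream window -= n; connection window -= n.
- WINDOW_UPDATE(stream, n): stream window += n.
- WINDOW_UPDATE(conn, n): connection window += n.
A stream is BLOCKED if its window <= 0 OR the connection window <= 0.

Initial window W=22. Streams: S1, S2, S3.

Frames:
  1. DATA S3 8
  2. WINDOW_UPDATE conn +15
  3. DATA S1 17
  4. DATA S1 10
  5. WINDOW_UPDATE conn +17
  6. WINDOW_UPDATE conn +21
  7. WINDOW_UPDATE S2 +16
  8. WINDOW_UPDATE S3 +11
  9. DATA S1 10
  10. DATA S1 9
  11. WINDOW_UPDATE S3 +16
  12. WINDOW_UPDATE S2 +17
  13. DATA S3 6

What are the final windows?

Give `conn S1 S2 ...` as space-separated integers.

Answer: 15 -24 55 35

Derivation:
Op 1: conn=14 S1=22 S2=22 S3=14 blocked=[]
Op 2: conn=29 S1=22 S2=22 S3=14 blocked=[]
Op 3: conn=12 S1=5 S2=22 S3=14 blocked=[]
Op 4: conn=2 S1=-5 S2=22 S3=14 blocked=[1]
Op 5: conn=19 S1=-5 S2=22 S3=14 blocked=[1]
Op 6: conn=40 S1=-5 S2=22 S3=14 blocked=[1]
Op 7: conn=40 S1=-5 S2=38 S3=14 blocked=[1]
Op 8: conn=40 S1=-5 S2=38 S3=25 blocked=[1]
Op 9: conn=30 S1=-15 S2=38 S3=25 blocked=[1]
Op 10: conn=21 S1=-24 S2=38 S3=25 blocked=[1]
Op 11: conn=21 S1=-24 S2=38 S3=41 blocked=[1]
Op 12: conn=21 S1=-24 S2=55 S3=41 blocked=[1]
Op 13: conn=15 S1=-24 S2=55 S3=35 blocked=[1]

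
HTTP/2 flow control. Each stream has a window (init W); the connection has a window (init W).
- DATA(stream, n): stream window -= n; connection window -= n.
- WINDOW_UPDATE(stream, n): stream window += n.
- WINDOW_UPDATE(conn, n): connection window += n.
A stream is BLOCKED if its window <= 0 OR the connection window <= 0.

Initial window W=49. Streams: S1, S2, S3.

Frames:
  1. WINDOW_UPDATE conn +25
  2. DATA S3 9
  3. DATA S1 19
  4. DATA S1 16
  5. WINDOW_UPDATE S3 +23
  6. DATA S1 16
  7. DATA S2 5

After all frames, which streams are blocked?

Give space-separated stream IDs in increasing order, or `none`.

Answer: S1

Derivation:
Op 1: conn=74 S1=49 S2=49 S3=49 blocked=[]
Op 2: conn=65 S1=49 S2=49 S3=40 blocked=[]
Op 3: conn=46 S1=30 S2=49 S3=40 blocked=[]
Op 4: conn=30 S1=14 S2=49 S3=40 blocked=[]
Op 5: conn=30 S1=14 S2=49 S3=63 blocked=[]
Op 6: conn=14 S1=-2 S2=49 S3=63 blocked=[1]
Op 7: conn=9 S1=-2 S2=44 S3=63 blocked=[1]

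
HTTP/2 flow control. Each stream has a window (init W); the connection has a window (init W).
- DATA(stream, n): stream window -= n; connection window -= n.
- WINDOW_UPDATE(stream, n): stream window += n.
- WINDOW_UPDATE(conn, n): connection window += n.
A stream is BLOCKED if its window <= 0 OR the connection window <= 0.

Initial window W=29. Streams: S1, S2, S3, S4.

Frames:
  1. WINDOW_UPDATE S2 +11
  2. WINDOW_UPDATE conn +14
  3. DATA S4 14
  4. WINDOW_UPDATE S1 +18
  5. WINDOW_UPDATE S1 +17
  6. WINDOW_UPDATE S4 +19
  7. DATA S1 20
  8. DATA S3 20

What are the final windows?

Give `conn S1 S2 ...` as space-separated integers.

Op 1: conn=29 S1=29 S2=40 S3=29 S4=29 blocked=[]
Op 2: conn=43 S1=29 S2=40 S3=29 S4=29 blocked=[]
Op 3: conn=29 S1=29 S2=40 S3=29 S4=15 blocked=[]
Op 4: conn=29 S1=47 S2=40 S3=29 S4=15 blocked=[]
Op 5: conn=29 S1=64 S2=40 S3=29 S4=15 blocked=[]
Op 6: conn=29 S1=64 S2=40 S3=29 S4=34 blocked=[]
Op 7: conn=9 S1=44 S2=40 S3=29 S4=34 blocked=[]
Op 8: conn=-11 S1=44 S2=40 S3=9 S4=34 blocked=[1, 2, 3, 4]

Answer: -11 44 40 9 34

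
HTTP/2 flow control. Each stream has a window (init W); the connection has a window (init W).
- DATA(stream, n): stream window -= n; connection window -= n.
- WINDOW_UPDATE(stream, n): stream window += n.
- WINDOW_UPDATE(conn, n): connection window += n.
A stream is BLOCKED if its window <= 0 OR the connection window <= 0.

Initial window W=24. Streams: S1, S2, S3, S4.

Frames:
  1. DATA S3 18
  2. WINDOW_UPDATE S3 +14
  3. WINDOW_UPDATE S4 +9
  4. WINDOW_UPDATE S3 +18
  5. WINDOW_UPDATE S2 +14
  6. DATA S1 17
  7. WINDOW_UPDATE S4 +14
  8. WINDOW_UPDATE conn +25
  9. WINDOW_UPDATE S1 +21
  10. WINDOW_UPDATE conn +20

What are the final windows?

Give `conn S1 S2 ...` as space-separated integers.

Answer: 34 28 38 38 47

Derivation:
Op 1: conn=6 S1=24 S2=24 S3=6 S4=24 blocked=[]
Op 2: conn=6 S1=24 S2=24 S3=20 S4=24 blocked=[]
Op 3: conn=6 S1=24 S2=24 S3=20 S4=33 blocked=[]
Op 4: conn=6 S1=24 S2=24 S3=38 S4=33 blocked=[]
Op 5: conn=6 S1=24 S2=38 S3=38 S4=33 blocked=[]
Op 6: conn=-11 S1=7 S2=38 S3=38 S4=33 blocked=[1, 2, 3, 4]
Op 7: conn=-11 S1=7 S2=38 S3=38 S4=47 blocked=[1, 2, 3, 4]
Op 8: conn=14 S1=7 S2=38 S3=38 S4=47 blocked=[]
Op 9: conn=14 S1=28 S2=38 S3=38 S4=47 blocked=[]
Op 10: conn=34 S1=28 S2=38 S3=38 S4=47 blocked=[]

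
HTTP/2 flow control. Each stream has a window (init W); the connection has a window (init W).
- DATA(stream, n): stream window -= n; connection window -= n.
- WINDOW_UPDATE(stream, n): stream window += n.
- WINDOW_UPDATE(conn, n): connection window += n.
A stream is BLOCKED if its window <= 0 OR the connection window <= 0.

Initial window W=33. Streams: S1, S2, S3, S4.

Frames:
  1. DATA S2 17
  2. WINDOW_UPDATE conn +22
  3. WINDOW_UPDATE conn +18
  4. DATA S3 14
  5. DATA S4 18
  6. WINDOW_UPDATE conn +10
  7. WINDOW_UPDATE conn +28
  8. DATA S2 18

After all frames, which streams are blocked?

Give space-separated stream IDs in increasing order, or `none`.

Answer: S2

Derivation:
Op 1: conn=16 S1=33 S2=16 S3=33 S4=33 blocked=[]
Op 2: conn=38 S1=33 S2=16 S3=33 S4=33 blocked=[]
Op 3: conn=56 S1=33 S2=16 S3=33 S4=33 blocked=[]
Op 4: conn=42 S1=33 S2=16 S3=19 S4=33 blocked=[]
Op 5: conn=24 S1=33 S2=16 S3=19 S4=15 blocked=[]
Op 6: conn=34 S1=33 S2=16 S3=19 S4=15 blocked=[]
Op 7: conn=62 S1=33 S2=16 S3=19 S4=15 blocked=[]
Op 8: conn=44 S1=33 S2=-2 S3=19 S4=15 blocked=[2]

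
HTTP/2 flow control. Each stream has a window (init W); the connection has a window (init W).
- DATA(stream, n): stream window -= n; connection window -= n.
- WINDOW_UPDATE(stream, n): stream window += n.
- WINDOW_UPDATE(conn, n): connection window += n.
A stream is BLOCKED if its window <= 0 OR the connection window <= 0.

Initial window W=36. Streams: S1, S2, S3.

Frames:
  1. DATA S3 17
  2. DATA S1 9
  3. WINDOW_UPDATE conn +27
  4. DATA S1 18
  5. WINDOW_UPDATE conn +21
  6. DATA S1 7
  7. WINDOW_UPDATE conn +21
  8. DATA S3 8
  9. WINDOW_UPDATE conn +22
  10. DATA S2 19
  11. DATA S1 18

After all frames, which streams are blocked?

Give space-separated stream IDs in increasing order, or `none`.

Answer: S1

Derivation:
Op 1: conn=19 S1=36 S2=36 S3=19 blocked=[]
Op 2: conn=10 S1=27 S2=36 S3=19 blocked=[]
Op 3: conn=37 S1=27 S2=36 S3=19 blocked=[]
Op 4: conn=19 S1=9 S2=36 S3=19 blocked=[]
Op 5: conn=40 S1=9 S2=36 S3=19 blocked=[]
Op 6: conn=33 S1=2 S2=36 S3=19 blocked=[]
Op 7: conn=54 S1=2 S2=36 S3=19 blocked=[]
Op 8: conn=46 S1=2 S2=36 S3=11 blocked=[]
Op 9: conn=68 S1=2 S2=36 S3=11 blocked=[]
Op 10: conn=49 S1=2 S2=17 S3=11 blocked=[]
Op 11: conn=31 S1=-16 S2=17 S3=11 blocked=[1]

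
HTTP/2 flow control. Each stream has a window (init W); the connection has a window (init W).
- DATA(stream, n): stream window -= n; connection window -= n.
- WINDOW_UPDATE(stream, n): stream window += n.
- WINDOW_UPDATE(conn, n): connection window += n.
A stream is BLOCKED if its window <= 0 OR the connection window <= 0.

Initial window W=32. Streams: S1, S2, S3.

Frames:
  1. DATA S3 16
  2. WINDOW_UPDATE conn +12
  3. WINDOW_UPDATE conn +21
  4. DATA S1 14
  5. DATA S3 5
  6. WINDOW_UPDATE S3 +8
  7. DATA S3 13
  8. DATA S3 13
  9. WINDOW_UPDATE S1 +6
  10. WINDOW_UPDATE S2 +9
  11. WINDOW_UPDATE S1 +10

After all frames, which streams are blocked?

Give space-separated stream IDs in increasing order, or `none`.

Answer: S3

Derivation:
Op 1: conn=16 S1=32 S2=32 S3=16 blocked=[]
Op 2: conn=28 S1=32 S2=32 S3=16 blocked=[]
Op 3: conn=49 S1=32 S2=32 S3=16 blocked=[]
Op 4: conn=35 S1=18 S2=32 S3=16 blocked=[]
Op 5: conn=30 S1=18 S2=32 S3=11 blocked=[]
Op 6: conn=30 S1=18 S2=32 S3=19 blocked=[]
Op 7: conn=17 S1=18 S2=32 S3=6 blocked=[]
Op 8: conn=4 S1=18 S2=32 S3=-7 blocked=[3]
Op 9: conn=4 S1=24 S2=32 S3=-7 blocked=[3]
Op 10: conn=4 S1=24 S2=41 S3=-7 blocked=[3]
Op 11: conn=4 S1=34 S2=41 S3=-7 blocked=[3]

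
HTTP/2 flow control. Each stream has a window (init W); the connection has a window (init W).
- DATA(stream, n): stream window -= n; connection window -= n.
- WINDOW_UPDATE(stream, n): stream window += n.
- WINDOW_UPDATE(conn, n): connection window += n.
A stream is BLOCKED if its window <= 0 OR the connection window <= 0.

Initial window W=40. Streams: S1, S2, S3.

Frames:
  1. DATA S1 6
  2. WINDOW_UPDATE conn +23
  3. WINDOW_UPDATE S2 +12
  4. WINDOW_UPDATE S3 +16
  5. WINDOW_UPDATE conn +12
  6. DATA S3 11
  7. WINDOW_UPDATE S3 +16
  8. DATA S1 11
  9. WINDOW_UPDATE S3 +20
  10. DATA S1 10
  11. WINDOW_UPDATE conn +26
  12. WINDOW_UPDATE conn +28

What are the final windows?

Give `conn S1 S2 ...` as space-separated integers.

Answer: 91 13 52 81

Derivation:
Op 1: conn=34 S1=34 S2=40 S3=40 blocked=[]
Op 2: conn=57 S1=34 S2=40 S3=40 blocked=[]
Op 3: conn=57 S1=34 S2=52 S3=40 blocked=[]
Op 4: conn=57 S1=34 S2=52 S3=56 blocked=[]
Op 5: conn=69 S1=34 S2=52 S3=56 blocked=[]
Op 6: conn=58 S1=34 S2=52 S3=45 blocked=[]
Op 7: conn=58 S1=34 S2=52 S3=61 blocked=[]
Op 8: conn=47 S1=23 S2=52 S3=61 blocked=[]
Op 9: conn=47 S1=23 S2=52 S3=81 blocked=[]
Op 10: conn=37 S1=13 S2=52 S3=81 blocked=[]
Op 11: conn=63 S1=13 S2=52 S3=81 blocked=[]
Op 12: conn=91 S1=13 S2=52 S3=81 blocked=[]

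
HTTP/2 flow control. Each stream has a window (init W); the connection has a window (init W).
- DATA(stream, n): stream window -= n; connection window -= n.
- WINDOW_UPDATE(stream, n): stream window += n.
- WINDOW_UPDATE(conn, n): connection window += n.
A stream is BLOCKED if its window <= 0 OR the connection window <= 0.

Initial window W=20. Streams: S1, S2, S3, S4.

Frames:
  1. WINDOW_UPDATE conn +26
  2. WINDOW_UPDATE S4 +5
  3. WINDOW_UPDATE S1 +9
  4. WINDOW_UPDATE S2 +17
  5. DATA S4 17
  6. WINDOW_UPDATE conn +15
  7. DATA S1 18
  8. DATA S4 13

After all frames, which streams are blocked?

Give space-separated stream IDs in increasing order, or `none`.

Op 1: conn=46 S1=20 S2=20 S3=20 S4=20 blocked=[]
Op 2: conn=46 S1=20 S2=20 S3=20 S4=25 blocked=[]
Op 3: conn=46 S1=29 S2=20 S3=20 S4=25 blocked=[]
Op 4: conn=46 S1=29 S2=37 S3=20 S4=25 blocked=[]
Op 5: conn=29 S1=29 S2=37 S3=20 S4=8 blocked=[]
Op 6: conn=44 S1=29 S2=37 S3=20 S4=8 blocked=[]
Op 7: conn=26 S1=11 S2=37 S3=20 S4=8 blocked=[]
Op 8: conn=13 S1=11 S2=37 S3=20 S4=-5 blocked=[4]

Answer: S4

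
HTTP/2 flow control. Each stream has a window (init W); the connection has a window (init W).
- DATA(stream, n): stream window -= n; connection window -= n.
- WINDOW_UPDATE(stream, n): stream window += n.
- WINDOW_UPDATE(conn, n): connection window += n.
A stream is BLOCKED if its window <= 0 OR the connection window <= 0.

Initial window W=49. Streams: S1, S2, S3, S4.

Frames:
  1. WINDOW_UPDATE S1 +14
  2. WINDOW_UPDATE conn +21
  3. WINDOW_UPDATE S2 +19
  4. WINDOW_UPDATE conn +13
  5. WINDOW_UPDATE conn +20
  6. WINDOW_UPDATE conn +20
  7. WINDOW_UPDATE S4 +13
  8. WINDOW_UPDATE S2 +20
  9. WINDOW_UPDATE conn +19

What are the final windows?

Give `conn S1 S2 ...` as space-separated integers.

Op 1: conn=49 S1=63 S2=49 S3=49 S4=49 blocked=[]
Op 2: conn=70 S1=63 S2=49 S3=49 S4=49 blocked=[]
Op 3: conn=70 S1=63 S2=68 S3=49 S4=49 blocked=[]
Op 4: conn=83 S1=63 S2=68 S3=49 S4=49 blocked=[]
Op 5: conn=103 S1=63 S2=68 S3=49 S4=49 blocked=[]
Op 6: conn=123 S1=63 S2=68 S3=49 S4=49 blocked=[]
Op 7: conn=123 S1=63 S2=68 S3=49 S4=62 blocked=[]
Op 8: conn=123 S1=63 S2=88 S3=49 S4=62 blocked=[]
Op 9: conn=142 S1=63 S2=88 S3=49 S4=62 blocked=[]

Answer: 142 63 88 49 62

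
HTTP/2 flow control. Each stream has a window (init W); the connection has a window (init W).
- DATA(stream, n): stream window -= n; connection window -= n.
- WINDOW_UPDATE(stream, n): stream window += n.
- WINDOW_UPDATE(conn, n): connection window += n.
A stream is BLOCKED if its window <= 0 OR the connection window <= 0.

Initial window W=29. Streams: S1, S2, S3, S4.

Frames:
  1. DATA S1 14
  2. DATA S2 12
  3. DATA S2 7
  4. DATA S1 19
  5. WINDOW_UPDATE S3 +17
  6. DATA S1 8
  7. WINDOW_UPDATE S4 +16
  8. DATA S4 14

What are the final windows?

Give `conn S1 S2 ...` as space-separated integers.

Answer: -45 -12 10 46 31

Derivation:
Op 1: conn=15 S1=15 S2=29 S3=29 S4=29 blocked=[]
Op 2: conn=3 S1=15 S2=17 S3=29 S4=29 blocked=[]
Op 3: conn=-4 S1=15 S2=10 S3=29 S4=29 blocked=[1, 2, 3, 4]
Op 4: conn=-23 S1=-4 S2=10 S3=29 S4=29 blocked=[1, 2, 3, 4]
Op 5: conn=-23 S1=-4 S2=10 S3=46 S4=29 blocked=[1, 2, 3, 4]
Op 6: conn=-31 S1=-12 S2=10 S3=46 S4=29 blocked=[1, 2, 3, 4]
Op 7: conn=-31 S1=-12 S2=10 S3=46 S4=45 blocked=[1, 2, 3, 4]
Op 8: conn=-45 S1=-12 S2=10 S3=46 S4=31 blocked=[1, 2, 3, 4]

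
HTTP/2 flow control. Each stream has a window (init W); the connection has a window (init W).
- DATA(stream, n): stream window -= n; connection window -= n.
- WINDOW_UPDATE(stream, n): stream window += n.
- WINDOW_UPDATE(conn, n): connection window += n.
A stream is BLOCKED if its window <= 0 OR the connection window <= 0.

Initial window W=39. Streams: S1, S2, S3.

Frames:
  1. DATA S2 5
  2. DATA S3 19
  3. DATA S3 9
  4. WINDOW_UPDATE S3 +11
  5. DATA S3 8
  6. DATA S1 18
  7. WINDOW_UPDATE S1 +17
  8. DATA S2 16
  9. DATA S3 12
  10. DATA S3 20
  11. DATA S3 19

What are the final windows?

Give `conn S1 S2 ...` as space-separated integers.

Op 1: conn=34 S1=39 S2=34 S3=39 blocked=[]
Op 2: conn=15 S1=39 S2=34 S3=20 blocked=[]
Op 3: conn=6 S1=39 S2=34 S3=11 blocked=[]
Op 4: conn=6 S1=39 S2=34 S3=22 blocked=[]
Op 5: conn=-2 S1=39 S2=34 S3=14 blocked=[1, 2, 3]
Op 6: conn=-20 S1=21 S2=34 S3=14 blocked=[1, 2, 3]
Op 7: conn=-20 S1=38 S2=34 S3=14 blocked=[1, 2, 3]
Op 8: conn=-36 S1=38 S2=18 S3=14 blocked=[1, 2, 3]
Op 9: conn=-48 S1=38 S2=18 S3=2 blocked=[1, 2, 3]
Op 10: conn=-68 S1=38 S2=18 S3=-18 blocked=[1, 2, 3]
Op 11: conn=-87 S1=38 S2=18 S3=-37 blocked=[1, 2, 3]

Answer: -87 38 18 -37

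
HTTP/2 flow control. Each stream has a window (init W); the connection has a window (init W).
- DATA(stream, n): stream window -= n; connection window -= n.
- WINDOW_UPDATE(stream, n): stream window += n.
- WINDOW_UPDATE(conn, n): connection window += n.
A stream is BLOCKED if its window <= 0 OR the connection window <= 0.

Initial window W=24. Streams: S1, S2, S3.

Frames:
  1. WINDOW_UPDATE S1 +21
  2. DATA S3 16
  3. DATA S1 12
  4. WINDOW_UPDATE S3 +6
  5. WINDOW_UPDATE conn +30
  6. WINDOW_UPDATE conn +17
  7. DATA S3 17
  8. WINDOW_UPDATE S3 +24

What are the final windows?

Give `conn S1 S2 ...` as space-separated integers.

Op 1: conn=24 S1=45 S2=24 S3=24 blocked=[]
Op 2: conn=8 S1=45 S2=24 S3=8 blocked=[]
Op 3: conn=-4 S1=33 S2=24 S3=8 blocked=[1, 2, 3]
Op 4: conn=-4 S1=33 S2=24 S3=14 blocked=[1, 2, 3]
Op 5: conn=26 S1=33 S2=24 S3=14 blocked=[]
Op 6: conn=43 S1=33 S2=24 S3=14 blocked=[]
Op 7: conn=26 S1=33 S2=24 S3=-3 blocked=[3]
Op 8: conn=26 S1=33 S2=24 S3=21 blocked=[]

Answer: 26 33 24 21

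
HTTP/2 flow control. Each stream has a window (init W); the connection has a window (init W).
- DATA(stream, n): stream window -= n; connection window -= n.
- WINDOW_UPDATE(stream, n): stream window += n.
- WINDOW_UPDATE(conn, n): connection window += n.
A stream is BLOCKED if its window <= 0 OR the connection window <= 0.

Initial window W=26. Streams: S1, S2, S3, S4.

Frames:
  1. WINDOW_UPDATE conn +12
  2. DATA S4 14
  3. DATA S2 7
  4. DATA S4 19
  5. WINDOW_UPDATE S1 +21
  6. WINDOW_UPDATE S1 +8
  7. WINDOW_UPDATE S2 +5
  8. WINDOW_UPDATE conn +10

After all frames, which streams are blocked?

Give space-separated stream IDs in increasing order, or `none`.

Answer: S4

Derivation:
Op 1: conn=38 S1=26 S2=26 S3=26 S4=26 blocked=[]
Op 2: conn=24 S1=26 S2=26 S3=26 S4=12 blocked=[]
Op 3: conn=17 S1=26 S2=19 S3=26 S4=12 blocked=[]
Op 4: conn=-2 S1=26 S2=19 S3=26 S4=-7 blocked=[1, 2, 3, 4]
Op 5: conn=-2 S1=47 S2=19 S3=26 S4=-7 blocked=[1, 2, 3, 4]
Op 6: conn=-2 S1=55 S2=19 S3=26 S4=-7 blocked=[1, 2, 3, 4]
Op 7: conn=-2 S1=55 S2=24 S3=26 S4=-7 blocked=[1, 2, 3, 4]
Op 8: conn=8 S1=55 S2=24 S3=26 S4=-7 blocked=[4]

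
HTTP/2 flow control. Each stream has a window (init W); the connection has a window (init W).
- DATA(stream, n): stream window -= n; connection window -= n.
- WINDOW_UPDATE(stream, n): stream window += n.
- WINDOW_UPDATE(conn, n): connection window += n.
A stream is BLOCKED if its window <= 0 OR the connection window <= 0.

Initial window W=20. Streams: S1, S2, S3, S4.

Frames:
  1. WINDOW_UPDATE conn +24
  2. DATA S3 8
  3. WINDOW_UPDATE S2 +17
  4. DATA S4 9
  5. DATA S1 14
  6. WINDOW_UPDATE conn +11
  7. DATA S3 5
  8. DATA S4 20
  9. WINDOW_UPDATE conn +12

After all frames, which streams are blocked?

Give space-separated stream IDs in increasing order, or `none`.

Op 1: conn=44 S1=20 S2=20 S3=20 S4=20 blocked=[]
Op 2: conn=36 S1=20 S2=20 S3=12 S4=20 blocked=[]
Op 3: conn=36 S1=20 S2=37 S3=12 S4=20 blocked=[]
Op 4: conn=27 S1=20 S2=37 S3=12 S4=11 blocked=[]
Op 5: conn=13 S1=6 S2=37 S3=12 S4=11 blocked=[]
Op 6: conn=24 S1=6 S2=37 S3=12 S4=11 blocked=[]
Op 7: conn=19 S1=6 S2=37 S3=7 S4=11 blocked=[]
Op 8: conn=-1 S1=6 S2=37 S3=7 S4=-9 blocked=[1, 2, 3, 4]
Op 9: conn=11 S1=6 S2=37 S3=7 S4=-9 blocked=[4]

Answer: S4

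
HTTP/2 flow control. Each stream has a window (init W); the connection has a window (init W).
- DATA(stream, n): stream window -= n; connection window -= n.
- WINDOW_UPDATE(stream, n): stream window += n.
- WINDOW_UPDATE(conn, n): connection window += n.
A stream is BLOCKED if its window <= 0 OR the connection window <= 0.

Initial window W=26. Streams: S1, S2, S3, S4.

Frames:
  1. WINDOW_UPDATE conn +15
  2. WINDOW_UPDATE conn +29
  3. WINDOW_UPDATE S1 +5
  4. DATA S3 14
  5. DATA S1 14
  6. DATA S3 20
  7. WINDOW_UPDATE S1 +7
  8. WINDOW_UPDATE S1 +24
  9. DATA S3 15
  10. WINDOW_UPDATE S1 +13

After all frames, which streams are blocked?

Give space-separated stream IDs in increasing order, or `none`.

Answer: S3

Derivation:
Op 1: conn=41 S1=26 S2=26 S3=26 S4=26 blocked=[]
Op 2: conn=70 S1=26 S2=26 S3=26 S4=26 blocked=[]
Op 3: conn=70 S1=31 S2=26 S3=26 S4=26 blocked=[]
Op 4: conn=56 S1=31 S2=26 S3=12 S4=26 blocked=[]
Op 5: conn=42 S1=17 S2=26 S3=12 S4=26 blocked=[]
Op 6: conn=22 S1=17 S2=26 S3=-8 S4=26 blocked=[3]
Op 7: conn=22 S1=24 S2=26 S3=-8 S4=26 blocked=[3]
Op 8: conn=22 S1=48 S2=26 S3=-8 S4=26 blocked=[3]
Op 9: conn=7 S1=48 S2=26 S3=-23 S4=26 blocked=[3]
Op 10: conn=7 S1=61 S2=26 S3=-23 S4=26 blocked=[3]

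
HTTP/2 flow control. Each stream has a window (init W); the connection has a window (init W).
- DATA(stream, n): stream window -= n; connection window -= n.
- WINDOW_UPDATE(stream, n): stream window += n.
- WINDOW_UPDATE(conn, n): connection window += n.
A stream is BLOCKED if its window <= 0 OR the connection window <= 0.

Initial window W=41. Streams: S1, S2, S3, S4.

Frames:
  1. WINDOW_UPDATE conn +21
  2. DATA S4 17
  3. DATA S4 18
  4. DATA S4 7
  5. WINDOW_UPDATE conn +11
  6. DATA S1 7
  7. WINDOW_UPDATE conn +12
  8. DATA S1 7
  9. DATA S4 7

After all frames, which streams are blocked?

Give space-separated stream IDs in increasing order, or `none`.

Answer: S4

Derivation:
Op 1: conn=62 S1=41 S2=41 S3=41 S4=41 blocked=[]
Op 2: conn=45 S1=41 S2=41 S3=41 S4=24 blocked=[]
Op 3: conn=27 S1=41 S2=41 S3=41 S4=6 blocked=[]
Op 4: conn=20 S1=41 S2=41 S3=41 S4=-1 blocked=[4]
Op 5: conn=31 S1=41 S2=41 S3=41 S4=-1 blocked=[4]
Op 6: conn=24 S1=34 S2=41 S3=41 S4=-1 blocked=[4]
Op 7: conn=36 S1=34 S2=41 S3=41 S4=-1 blocked=[4]
Op 8: conn=29 S1=27 S2=41 S3=41 S4=-1 blocked=[4]
Op 9: conn=22 S1=27 S2=41 S3=41 S4=-8 blocked=[4]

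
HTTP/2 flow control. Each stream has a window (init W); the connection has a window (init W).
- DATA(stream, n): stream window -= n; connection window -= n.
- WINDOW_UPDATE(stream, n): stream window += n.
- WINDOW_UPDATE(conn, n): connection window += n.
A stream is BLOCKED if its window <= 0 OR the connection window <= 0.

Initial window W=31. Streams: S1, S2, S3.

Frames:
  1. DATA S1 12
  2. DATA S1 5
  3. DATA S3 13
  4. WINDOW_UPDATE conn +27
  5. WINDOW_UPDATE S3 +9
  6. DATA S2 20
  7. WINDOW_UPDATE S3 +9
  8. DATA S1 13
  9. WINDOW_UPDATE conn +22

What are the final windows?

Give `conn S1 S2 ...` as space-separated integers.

Answer: 17 1 11 36

Derivation:
Op 1: conn=19 S1=19 S2=31 S3=31 blocked=[]
Op 2: conn=14 S1=14 S2=31 S3=31 blocked=[]
Op 3: conn=1 S1=14 S2=31 S3=18 blocked=[]
Op 4: conn=28 S1=14 S2=31 S3=18 blocked=[]
Op 5: conn=28 S1=14 S2=31 S3=27 blocked=[]
Op 6: conn=8 S1=14 S2=11 S3=27 blocked=[]
Op 7: conn=8 S1=14 S2=11 S3=36 blocked=[]
Op 8: conn=-5 S1=1 S2=11 S3=36 blocked=[1, 2, 3]
Op 9: conn=17 S1=1 S2=11 S3=36 blocked=[]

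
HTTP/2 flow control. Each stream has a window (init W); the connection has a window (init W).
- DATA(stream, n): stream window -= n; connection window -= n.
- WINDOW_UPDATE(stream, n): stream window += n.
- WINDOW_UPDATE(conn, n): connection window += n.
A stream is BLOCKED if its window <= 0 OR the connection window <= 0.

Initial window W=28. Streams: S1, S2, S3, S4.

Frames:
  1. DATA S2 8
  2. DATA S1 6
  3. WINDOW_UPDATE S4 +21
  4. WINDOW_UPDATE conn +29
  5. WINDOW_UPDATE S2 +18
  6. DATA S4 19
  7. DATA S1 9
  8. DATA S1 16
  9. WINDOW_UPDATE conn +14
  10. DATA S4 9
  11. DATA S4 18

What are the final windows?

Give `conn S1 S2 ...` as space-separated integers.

Op 1: conn=20 S1=28 S2=20 S3=28 S4=28 blocked=[]
Op 2: conn=14 S1=22 S2=20 S3=28 S4=28 blocked=[]
Op 3: conn=14 S1=22 S2=20 S3=28 S4=49 blocked=[]
Op 4: conn=43 S1=22 S2=20 S3=28 S4=49 blocked=[]
Op 5: conn=43 S1=22 S2=38 S3=28 S4=49 blocked=[]
Op 6: conn=24 S1=22 S2=38 S3=28 S4=30 blocked=[]
Op 7: conn=15 S1=13 S2=38 S3=28 S4=30 blocked=[]
Op 8: conn=-1 S1=-3 S2=38 S3=28 S4=30 blocked=[1, 2, 3, 4]
Op 9: conn=13 S1=-3 S2=38 S3=28 S4=30 blocked=[1]
Op 10: conn=4 S1=-3 S2=38 S3=28 S4=21 blocked=[1]
Op 11: conn=-14 S1=-3 S2=38 S3=28 S4=3 blocked=[1, 2, 3, 4]

Answer: -14 -3 38 28 3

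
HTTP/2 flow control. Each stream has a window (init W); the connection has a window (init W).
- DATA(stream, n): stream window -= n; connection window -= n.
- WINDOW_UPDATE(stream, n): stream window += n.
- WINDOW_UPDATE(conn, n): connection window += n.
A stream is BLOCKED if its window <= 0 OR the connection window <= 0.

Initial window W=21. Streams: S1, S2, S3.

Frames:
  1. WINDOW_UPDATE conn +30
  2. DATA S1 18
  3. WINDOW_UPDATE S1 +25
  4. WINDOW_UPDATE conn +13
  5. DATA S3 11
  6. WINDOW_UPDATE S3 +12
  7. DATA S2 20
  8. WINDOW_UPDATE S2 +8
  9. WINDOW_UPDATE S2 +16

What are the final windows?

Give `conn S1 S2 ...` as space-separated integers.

Answer: 15 28 25 22

Derivation:
Op 1: conn=51 S1=21 S2=21 S3=21 blocked=[]
Op 2: conn=33 S1=3 S2=21 S3=21 blocked=[]
Op 3: conn=33 S1=28 S2=21 S3=21 blocked=[]
Op 4: conn=46 S1=28 S2=21 S3=21 blocked=[]
Op 5: conn=35 S1=28 S2=21 S3=10 blocked=[]
Op 6: conn=35 S1=28 S2=21 S3=22 blocked=[]
Op 7: conn=15 S1=28 S2=1 S3=22 blocked=[]
Op 8: conn=15 S1=28 S2=9 S3=22 blocked=[]
Op 9: conn=15 S1=28 S2=25 S3=22 blocked=[]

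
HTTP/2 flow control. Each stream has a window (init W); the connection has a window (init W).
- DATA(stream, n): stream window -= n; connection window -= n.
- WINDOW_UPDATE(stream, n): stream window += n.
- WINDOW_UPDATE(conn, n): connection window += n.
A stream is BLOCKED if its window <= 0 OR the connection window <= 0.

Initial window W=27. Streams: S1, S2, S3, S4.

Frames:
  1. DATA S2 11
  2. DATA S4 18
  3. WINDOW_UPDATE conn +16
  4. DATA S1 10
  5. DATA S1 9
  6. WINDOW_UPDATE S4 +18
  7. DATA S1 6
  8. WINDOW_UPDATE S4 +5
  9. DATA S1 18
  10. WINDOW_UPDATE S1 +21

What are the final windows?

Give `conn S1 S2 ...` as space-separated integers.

Answer: -29 5 16 27 32

Derivation:
Op 1: conn=16 S1=27 S2=16 S3=27 S4=27 blocked=[]
Op 2: conn=-2 S1=27 S2=16 S3=27 S4=9 blocked=[1, 2, 3, 4]
Op 3: conn=14 S1=27 S2=16 S3=27 S4=9 blocked=[]
Op 4: conn=4 S1=17 S2=16 S3=27 S4=9 blocked=[]
Op 5: conn=-5 S1=8 S2=16 S3=27 S4=9 blocked=[1, 2, 3, 4]
Op 6: conn=-5 S1=8 S2=16 S3=27 S4=27 blocked=[1, 2, 3, 4]
Op 7: conn=-11 S1=2 S2=16 S3=27 S4=27 blocked=[1, 2, 3, 4]
Op 8: conn=-11 S1=2 S2=16 S3=27 S4=32 blocked=[1, 2, 3, 4]
Op 9: conn=-29 S1=-16 S2=16 S3=27 S4=32 blocked=[1, 2, 3, 4]
Op 10: conn=-29 S1=5 S2=16 S3=27 S4=32 blocked=[1, 2, 3, 4]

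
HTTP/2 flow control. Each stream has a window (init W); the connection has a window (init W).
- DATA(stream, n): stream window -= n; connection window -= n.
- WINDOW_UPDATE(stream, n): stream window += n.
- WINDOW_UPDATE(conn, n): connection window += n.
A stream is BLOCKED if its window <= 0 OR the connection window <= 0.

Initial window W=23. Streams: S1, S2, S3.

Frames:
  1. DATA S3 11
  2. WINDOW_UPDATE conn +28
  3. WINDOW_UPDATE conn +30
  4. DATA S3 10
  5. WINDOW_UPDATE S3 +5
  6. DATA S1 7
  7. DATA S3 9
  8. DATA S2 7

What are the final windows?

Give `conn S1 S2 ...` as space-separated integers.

Op 1: conn=12 S1=23 S2=23 S3=12 blocked=[]
Op 2: conn=40 S1=23 S2=23 S3=12 blocked=[]
Op 3: conn=70 S1=23 S2=23 S3=12 blocked=[]
Op 4: conn=60 S1=23 S2=23 S3=2 blocked=[]
Op 5: conn=60 S1=23 S2=23 S3=7 blocked=[]
Op 6: conn=53 S1=16 S2=23 S3=7 blocked=[]
Op 7: conn=44 S1=16 S2=23 S3=-2 blocked=[3]
Op 8: conn=37 S1=16 S2=16 S3=-2 blocked=[3]

Answer: 37 16 16 -2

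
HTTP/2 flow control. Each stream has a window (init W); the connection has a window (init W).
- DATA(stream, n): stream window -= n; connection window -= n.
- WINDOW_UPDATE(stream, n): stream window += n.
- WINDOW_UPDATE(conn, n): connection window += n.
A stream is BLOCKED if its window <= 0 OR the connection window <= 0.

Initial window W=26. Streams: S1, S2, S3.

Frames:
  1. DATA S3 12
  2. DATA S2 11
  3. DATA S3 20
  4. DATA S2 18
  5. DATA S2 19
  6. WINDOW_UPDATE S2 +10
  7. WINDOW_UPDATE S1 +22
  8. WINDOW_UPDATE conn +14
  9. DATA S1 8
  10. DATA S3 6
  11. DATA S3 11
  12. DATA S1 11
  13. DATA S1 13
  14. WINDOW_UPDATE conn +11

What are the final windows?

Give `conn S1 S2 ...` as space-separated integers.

Answer: -78 16 -12 -23

Derivation:
Op 1: conn=14 S1=26 S2=26 S3=14 blocked=[]
Op 2: conn=3 S1=26 S2=15 S3=14 blocked=[]
Op 3: conn=-17 S1=26 S2=15 S3=-6 blocked=[1, 2, 3]
Op 4: conn=-35 S1=26 S2=-3 S3=-6 blocked=[1, 2, 3]
Op 5: conn=-54 S1=26 S2=-22 S3=-6 blocked=[1, 2, 3]
Op 6: conn=-54 S1=26 S2=-12 S3=-6 blocked=[1, 2, 3]
Op 7: conn=-54 S1=48 S2=-12 S3=-6 blocked=[1, 2, 3]
Op 8: conn=-40 S1=48 S2=-12 S3=-6 blocked=[1, 2, 3]
Op 9: conn=-48 S1=40 S2=-12 S3=-6 blocked=[1, 2, 3]
Op 10: conn=-54 S1=40 S2=-12 S3=-12 blocked=[1, 2, 3]
Op 11: conn=-65 S1=40 S2=-12 S3=-23 blocked=[1, 2, 3]
Op 12: conn=-76 S1=29 S2=-12 S3=-23 blocked=[1, 2, 3]
Op 13: conn=-89 S1=16 S2=-12 S3=-23 blocked=[1, 2, 3]
Op 14: conn=-78 S1=16 S2=-12 S3=-23 blocked=[1, 2, 3]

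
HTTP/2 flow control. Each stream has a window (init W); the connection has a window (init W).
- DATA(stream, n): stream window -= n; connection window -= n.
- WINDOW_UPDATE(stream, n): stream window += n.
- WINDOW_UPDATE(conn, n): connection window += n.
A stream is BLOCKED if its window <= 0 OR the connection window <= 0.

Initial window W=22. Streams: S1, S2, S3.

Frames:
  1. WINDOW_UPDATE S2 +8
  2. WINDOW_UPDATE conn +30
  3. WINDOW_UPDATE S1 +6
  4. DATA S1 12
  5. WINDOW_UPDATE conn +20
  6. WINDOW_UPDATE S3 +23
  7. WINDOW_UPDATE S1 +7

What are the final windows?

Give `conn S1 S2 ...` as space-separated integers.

Op 1: conn=22 S1=22 S2=30 S3=22 blocked=[]
Op 2: conn=52 S1=22 S2=30 S3=22 blocked=[]
Op 3: conn=52 S1=28 S2=30 S3=22 blocked=[]
Op 4: conn=40 S1=16 S2=30 S3=22 blocked=[]
Op 5: conn=60 S1=16 S2=30 S3=22 blocked=[]
Op 6: conn=60 S1=16 S2=30 S3=45 blocked=[]
Op 7: conn=60 S1=23 S2=30 S3=45 blocked=[]

Answer: 60 23 30 45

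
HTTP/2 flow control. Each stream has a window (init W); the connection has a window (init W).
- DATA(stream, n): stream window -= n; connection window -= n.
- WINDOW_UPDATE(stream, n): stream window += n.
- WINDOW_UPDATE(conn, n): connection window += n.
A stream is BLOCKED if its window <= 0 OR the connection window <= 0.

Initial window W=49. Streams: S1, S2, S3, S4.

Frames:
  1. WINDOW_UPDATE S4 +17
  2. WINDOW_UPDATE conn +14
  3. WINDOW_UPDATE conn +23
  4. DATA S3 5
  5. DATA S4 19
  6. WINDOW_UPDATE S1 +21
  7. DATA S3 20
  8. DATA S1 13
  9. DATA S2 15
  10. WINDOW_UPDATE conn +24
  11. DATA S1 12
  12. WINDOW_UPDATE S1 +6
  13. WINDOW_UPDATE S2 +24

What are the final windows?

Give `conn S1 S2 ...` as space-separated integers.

Op 1: conn=49 S1=49 S2=49 S3=49 S4=66 blocked=[]
Op 2: conn=63 S1=49 S2=49 S3=49 S4=66 blocked=[]
Op 3: conn=86 S1=49 S2=49 S3=49 S4=66 blocked=[]
Op 4: conn=81 S1=49 S2=49 S3=44 S4=66 blocked=[]
Op 5: conn=62 S1=49 S2=49 S3=44 S4=47 blocked=[]
Op 6: conn=62 S1=70 S2=49 S3=44 S4=47 blocked=[]
Op 7: conn=42 S1=70 S2=49 S3=24 S4=47 blocked=[]
Op 8: conn=29 S1=57 S2=49 S3=24 S4=47 blocked=[]
Op 9: conn=14 S1=57 S2=34 S3=24 S4=47 blocked=[]
Op 10: conn=38 S1=57 S2=34 S3=24 S4=47 blocked=[]
Op 11: conn=26 S1=45 S2=34 S3=24 S4=47 blocked=[]
Op 12: conn=26 S1=51 S2=34 S3=24 S4=47 blocked=[]
Op 13: conn=26 S1=51 S2=58 S3=24 S4=47 blocked=[]

Answer: 26 51 58 24 47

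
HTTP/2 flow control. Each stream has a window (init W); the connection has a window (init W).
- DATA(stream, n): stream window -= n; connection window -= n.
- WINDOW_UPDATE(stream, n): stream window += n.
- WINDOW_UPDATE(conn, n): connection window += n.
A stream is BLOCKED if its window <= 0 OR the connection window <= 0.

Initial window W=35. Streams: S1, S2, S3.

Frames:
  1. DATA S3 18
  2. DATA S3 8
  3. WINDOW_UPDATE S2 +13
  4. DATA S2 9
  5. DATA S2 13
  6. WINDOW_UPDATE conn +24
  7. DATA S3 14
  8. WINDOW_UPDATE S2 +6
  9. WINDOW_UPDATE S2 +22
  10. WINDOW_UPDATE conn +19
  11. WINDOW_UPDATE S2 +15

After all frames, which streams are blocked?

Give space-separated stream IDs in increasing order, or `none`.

Answer: S3

Derivation:
Op 1: conn=17 S1=35 S2=35 S3=17 blocked=[]
Op 2: conn=9 S1=35 S2=35 S3=9 blocked=[]
Op 3: conn=9 S1=35 S2=48 S3=9 blocked=[]
Op 4: conn=0 S1=35 S2=39 S3=9 blocked=[1, 2, 3]
Op 5: conn=-13 S1=35 S2=26 S3=9 blocked=[1, 2, 3]
Op 6: conn=11 S1=35 S2=26 S3=9 blocked=[]
Op 7: conn=-3 S1=35 S2=26 S3=-5 blocked=[1, 2, 3]
Op 8: conn=-3 S1=35 S2=32 S3=-5 blocked=[1, 2, 3]
Op 9: conn=-3 S1=35 S2=54 S3=-5 blocked=[1, 2, 3]
Op 10: conn=16 S1=35 S2=54 S3=-5 blocked=[3]
Op 11: conn=16 S1=35 S2=69 S3=-5 blocked=[3]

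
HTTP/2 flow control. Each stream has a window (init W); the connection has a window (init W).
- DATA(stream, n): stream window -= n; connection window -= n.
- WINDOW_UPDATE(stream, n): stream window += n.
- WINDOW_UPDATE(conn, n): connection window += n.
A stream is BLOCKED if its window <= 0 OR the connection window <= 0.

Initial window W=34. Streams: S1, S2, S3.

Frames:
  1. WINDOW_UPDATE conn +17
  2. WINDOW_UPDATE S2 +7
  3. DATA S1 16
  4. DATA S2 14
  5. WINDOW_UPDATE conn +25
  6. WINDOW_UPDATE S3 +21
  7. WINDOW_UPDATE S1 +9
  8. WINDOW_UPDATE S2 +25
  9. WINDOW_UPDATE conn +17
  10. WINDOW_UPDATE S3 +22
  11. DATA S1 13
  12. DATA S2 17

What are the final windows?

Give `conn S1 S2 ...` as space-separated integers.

Op 1: conn=51 S1=34 S2=34 S3=34 blocked=[]
Op 2: conn=51 S1=34 S2=41 S3=34 blocked=[]
Op 3: conn=35 S1=18 S2=41 S3=34 blocked=[]
Op 4: conn=21 S1=18 S2=27 S3=34 blocked=[]
Op 5: conn=46 S1=18 S2=27 S3=34 blocked=[]
Op 6: conn=46 S1=18 S2=27 S3=55 blocked=[]
Op 7: conn=46 S1=27 S2=27 S3=55 blocked=[]
Op 8: conn=46 S1=27 S2=52 S3=55 blocked=[]
Op 9: conn=63 S1=27 S2=52 S3=55 blocked=[]
Op 10: conn=63 S1=27 S2=52 S3=77 blocked=[]
Op 11: conn=50 S1=14 S2=52 S3=77 blocked=[]
Op 12: conn=33 S1=14 S2=35 S3=77 blocked=[]

Answer: 33 14 35 77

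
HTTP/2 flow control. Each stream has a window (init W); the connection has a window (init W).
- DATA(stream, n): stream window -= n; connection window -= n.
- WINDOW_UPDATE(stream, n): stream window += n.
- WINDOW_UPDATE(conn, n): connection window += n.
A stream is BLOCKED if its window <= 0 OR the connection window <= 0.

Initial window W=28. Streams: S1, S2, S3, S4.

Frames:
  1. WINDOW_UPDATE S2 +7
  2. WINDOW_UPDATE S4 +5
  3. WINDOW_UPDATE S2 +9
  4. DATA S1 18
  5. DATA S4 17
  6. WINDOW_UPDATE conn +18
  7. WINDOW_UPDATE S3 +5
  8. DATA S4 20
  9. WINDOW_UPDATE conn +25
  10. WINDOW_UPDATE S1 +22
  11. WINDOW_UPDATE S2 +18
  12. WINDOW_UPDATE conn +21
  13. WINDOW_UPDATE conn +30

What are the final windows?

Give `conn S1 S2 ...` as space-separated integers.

Answer: 67 32 62 33 -4

Derivation:
Op 1: conn=28 S1=28 S2=35 S3=28 S4=28 blocked=[]
Op 2: conn=28 S1=28 S2=35 S3=28 S4=33 blocked=[]
Op 3: conn=28 S1=28 S2=44 S3=28 S4=33 blocked=[]
Op 4: conn=10 S1=10 S2=44 S3=28 S4=33 blocked=[]
Op 5: conn=-7 S1=10 S2=44 S3=28 S4=16 blocked=[1, 2, 3, 4]
Op 6: conn=11 S1=10 S2=44 S3=28 S4=16 blocked=[]
Op 7: conn=11 S1=10 S2=44 S3=33 S4=16 blocked=[]
Op 8: conn=-9 S1=10 S2=44 S3=33 S4=-4 blocked=[1, 2, 3, 4]
Op 9: conn=16 S1=10 S2=44 S3=33 S4=-4 blocked=[4]
Op 10: conn=16 S1=32 S2=44 S3=33 S4=-4 blocked=[4]
Op 11: conn=16 S1=32 S2=62 S3=33 S4=-4 blocked=[4]
Op 12: conn=37 S1=32 S2=62 S3=33 S4=-4 blocked=[4]
Op 13: conn=67 S1=32 S2=62 S3=33 S4=-4 blocked=[4]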